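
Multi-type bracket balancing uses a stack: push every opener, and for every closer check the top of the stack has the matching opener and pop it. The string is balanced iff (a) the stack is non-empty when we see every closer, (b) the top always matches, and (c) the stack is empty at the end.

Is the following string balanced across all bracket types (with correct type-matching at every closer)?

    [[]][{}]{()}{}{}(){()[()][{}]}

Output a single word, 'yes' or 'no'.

Answer: yes

Derivation:
pos 0: push '['; stack = [
pos 1: push '['; stack = [[
pos 2: ']' matches '['; pop; stack = [
pos 3: ']' matches '['; pop; stack = (empty)
pos 4: push '['; stack = [
pos 5: push '{'; stack = [{
pos 6: '}' matches '{'; pop; stack = [
pos 7: ']' matches '['; pop; stack = (empty)
pos 8: push '{'; stack = {
pos 9: push '('; stack = {(
pos 10: ')' matches '('; pop; stack = {
pos 11: '}' matches '{'; pop; stack = (empty)
pos 12: push '{'; stack = {
pos 13: '}' matches '{'; pop; stack = (empty)
pos 14: push '{'; stack = {
pos 15: '}' matches '{'; pop; stack = (empty)
pos 16: push '('; stack = (
pos 17: ')' matches '('; pop; stack = (empty)
pos 18: push '{'; stack = {
pos 19: push '('; stack = {(
pos 20: ')' matches '('; pop; stack = {
pos 21: push '['; stack = {[
pos 22: push '('; stack = {[(
pos 23: ')' matches '('; pop; stack = {[
pos 24: ']' matches '['; pop; stack = {
pos 25: push '['; stack = {[
pos 26: push '{'; stack = {[{
pos 27: '}' matches '{'; pop; stack = {[
pos 28: ']' matches '['; pop; stack = {
pos 29: '}' matches '{'; pop; stack = (empty)
end: stack empty → VALID
Verdict: properly nested → yes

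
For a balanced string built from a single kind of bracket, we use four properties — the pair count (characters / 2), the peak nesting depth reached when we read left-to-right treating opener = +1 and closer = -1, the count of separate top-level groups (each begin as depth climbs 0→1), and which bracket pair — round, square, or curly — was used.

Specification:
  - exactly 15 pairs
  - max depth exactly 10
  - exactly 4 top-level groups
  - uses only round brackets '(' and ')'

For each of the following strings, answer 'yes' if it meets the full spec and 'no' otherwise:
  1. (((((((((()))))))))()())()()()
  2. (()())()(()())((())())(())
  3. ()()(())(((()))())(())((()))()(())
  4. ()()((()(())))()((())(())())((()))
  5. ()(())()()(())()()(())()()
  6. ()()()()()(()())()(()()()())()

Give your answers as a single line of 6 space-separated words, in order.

Answer: yes no no no no no

Derivation:
String 1 '(((((((((()))))))))()())()()()': depth seq [1 2 3 4 5 6 7 8 9 10 9 8 7 6 5 4 3 2 1 2 1 2 1 0 1 0 1 0 1 0]
  -> pairs=15 depth=10 groups=4 -> yes
String 2 '(()())()(()())((())())(())': depth seq [1 2 1 2 1 0 1 0 1 2 1 2 1 0 1 2 3 2 1 2 1 0 1 2 1 0]
  -> pairs=13 depth=3 groups=5 -> no
String 3 '()()(())(((()))())(())((()))()(())': depth seq [1 0 1 0 1 2 1 0 1 2 3 4 3 2 1 2 1 0 1 2 1 0 1 2 3 2 1 0 1 0 1 2 1 0]
  -> pairs=17 depth=4 groups=8 -> no
String 4 '()()((()(())))()((())(())())((()))': depth seq [1 0 1 0 1 2 3 2 3 4 3 2 1 0 1 0 1 2 3 2 1 2 3 2 1 2 1 0 1 2 3 2 1 0]
  -> pairs=17 depth=4 groups=6 -> no
String 5 '()(())()()(())()()(())()()': depth seq [1 0 1 2 1 0 1 0 1 0 1 2 1 0 1 0 1 0 1 2 1 0 1 0 1 0]
  -> pairs=13 depth=2 groups=10 -> no
String 6 '()()()()()(()())()(()()()())()': depth seq [1 0 1 0 1 0 1 0 1 0 1 2 1 2 1 0 1 0 1 2 1 2 1 2 1 2 1 0 1 0]
  -> pairs=15 depth=2 groups=9 -> no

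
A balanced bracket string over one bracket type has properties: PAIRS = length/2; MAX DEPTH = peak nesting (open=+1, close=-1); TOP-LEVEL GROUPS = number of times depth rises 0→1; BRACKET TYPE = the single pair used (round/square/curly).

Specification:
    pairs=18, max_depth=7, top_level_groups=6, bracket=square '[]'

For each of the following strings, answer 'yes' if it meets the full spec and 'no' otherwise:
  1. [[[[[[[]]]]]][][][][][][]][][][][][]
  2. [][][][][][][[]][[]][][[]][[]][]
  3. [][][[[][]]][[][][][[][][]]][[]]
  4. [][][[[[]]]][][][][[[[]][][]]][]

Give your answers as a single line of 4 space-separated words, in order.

String 1 '[[[[[[[]]]]]][][][][][][]][][][][][]': depth seq [1 2 3 4 5 6 7 6 5 4 3 2 1 2 1 2 1 2 1 2 1 2 1 2 1 0 1 0 1 0 1 0 1 0 1 0]
  -> pairs=18 depth=7 groups=6 -> yes
String 2 '[][][][][][][[]][[]][][[]][[]][]': depth seq [1 0 1 0 1 0 1 0 1 0 1 0 1 2 1 0 1 2 1 0 1 0 1 2 1 0 1 2 1 0 1 0]
  -> pairs=16 depth=2 groups=12 -> no
String 3 '[][][[[][]]][[][][][[][][]]][[]]': depth seq [1 0 1 0 1 2 3 2 3 2 1 0 1 2 1 2 1 2 1 2 3 2 3 2 3 2 1 0 1 2 1 0]
  -> pairs=16 depth=3 groups=5 -> no
String 4 '[][][[[[]]]][][][][[[[]][][]]][]': depth seq [1 0 1 0 1 2 3 4 3 2 1 0 1 0 1 0 1 0 1 2 3 4 3 2 3 2 3 2 1 0 1 0]
  -> pairs=16 depth=4 groups=8 -> no

Answer: yes no no no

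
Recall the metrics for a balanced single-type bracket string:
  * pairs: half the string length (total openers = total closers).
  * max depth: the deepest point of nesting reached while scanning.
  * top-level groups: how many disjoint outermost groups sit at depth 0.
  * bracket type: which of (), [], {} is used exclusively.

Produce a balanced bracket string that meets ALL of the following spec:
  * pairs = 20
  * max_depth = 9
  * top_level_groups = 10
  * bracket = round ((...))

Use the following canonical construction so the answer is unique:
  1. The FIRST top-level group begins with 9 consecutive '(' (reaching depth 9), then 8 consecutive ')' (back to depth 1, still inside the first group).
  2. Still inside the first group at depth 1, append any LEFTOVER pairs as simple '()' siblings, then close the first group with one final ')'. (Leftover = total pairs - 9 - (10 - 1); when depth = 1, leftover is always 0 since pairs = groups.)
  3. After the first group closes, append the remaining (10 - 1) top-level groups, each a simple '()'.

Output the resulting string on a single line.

Spec: pairs=20 depth=9 groups=10
Leftover pairs = 20 - 9 - (10-1) = 2
First group: deep chain of depth 9 + 2 sibling pairs
Remaining 9 groups: simple '()' each

Answer: ((((((((())))))))()())()()()()()()()()()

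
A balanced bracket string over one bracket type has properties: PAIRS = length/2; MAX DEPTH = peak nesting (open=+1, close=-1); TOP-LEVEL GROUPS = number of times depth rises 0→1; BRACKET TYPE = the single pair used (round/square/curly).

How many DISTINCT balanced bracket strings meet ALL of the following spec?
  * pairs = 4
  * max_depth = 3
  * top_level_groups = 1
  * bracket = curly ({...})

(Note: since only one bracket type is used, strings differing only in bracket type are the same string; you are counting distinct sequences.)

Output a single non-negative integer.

Answer: 3

Derivation:
Spec: pairs=4 depth=3 groups=1
Count(depth <= 3) = 4
Count(depth <= 2) = 1
Count(depth == 3) = 4 - 1 = 3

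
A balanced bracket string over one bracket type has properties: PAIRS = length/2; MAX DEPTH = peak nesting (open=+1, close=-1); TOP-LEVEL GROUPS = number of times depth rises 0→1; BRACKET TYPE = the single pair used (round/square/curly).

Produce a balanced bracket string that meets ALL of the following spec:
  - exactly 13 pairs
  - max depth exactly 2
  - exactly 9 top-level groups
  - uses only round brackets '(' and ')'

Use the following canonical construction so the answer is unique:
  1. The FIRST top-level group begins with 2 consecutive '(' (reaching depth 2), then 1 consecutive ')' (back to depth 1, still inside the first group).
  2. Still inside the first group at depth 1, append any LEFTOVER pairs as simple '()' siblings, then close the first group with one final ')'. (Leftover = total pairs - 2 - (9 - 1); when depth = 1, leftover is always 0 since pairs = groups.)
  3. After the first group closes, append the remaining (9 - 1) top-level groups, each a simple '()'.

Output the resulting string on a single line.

Spec: pairs=13 depth=2 groups=9
Leftover pairs = 13 - 2 - (9-1) = 3
First group: deep chain of depth 2 + 3 sibling pairs
Remaining 8 groups: simple '()' each

Answer: (()()()())()()()()()()()()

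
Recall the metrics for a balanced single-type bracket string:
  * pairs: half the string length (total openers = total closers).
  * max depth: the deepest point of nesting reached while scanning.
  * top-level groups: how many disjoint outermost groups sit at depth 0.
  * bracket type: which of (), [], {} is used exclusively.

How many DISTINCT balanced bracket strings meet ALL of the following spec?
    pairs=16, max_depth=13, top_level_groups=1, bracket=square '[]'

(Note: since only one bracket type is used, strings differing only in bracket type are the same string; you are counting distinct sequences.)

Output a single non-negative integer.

Spec: pairs=16 depth=13 groups=1
Count(depth <= 13) = 9694469
Count(depth <= 12) = 9691625
Count(depth == 13) = 9694469 - 9691625 = 2844

Answer: 2844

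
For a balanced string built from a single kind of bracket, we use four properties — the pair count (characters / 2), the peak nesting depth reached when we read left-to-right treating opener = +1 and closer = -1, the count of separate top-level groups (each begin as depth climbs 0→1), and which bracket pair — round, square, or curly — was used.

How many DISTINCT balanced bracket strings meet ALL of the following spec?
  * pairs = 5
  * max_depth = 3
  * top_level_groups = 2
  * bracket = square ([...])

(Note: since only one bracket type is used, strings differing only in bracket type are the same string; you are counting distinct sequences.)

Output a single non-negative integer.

Answer: 8

Derivation:
Spec: pairs=5 depth=3 groups=2
Count(depth <= 3) = 12
Count(depth <= 2) = 4
Count(depth == 3) = 12 - 4 = 8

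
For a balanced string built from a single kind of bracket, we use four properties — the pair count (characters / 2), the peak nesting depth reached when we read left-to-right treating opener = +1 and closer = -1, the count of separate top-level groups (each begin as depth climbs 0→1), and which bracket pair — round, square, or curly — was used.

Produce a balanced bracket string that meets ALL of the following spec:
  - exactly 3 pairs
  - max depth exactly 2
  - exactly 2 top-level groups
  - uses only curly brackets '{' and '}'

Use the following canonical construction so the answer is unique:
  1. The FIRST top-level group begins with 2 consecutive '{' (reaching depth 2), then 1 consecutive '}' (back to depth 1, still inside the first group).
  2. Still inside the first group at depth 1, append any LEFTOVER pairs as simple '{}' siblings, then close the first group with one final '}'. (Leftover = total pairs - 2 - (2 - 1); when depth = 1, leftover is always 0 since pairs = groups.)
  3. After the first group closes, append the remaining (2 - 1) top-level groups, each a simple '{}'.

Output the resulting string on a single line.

Answer: {{}}{}

Derivation:
Spec: pairs=3 depth=2 groups=2
Leftover pairs = 3 - 2 - (2-1) = 0
First group: deep chain of depth 2 + 0 sibling pairs
Remaining 1 groups: simple '{}' each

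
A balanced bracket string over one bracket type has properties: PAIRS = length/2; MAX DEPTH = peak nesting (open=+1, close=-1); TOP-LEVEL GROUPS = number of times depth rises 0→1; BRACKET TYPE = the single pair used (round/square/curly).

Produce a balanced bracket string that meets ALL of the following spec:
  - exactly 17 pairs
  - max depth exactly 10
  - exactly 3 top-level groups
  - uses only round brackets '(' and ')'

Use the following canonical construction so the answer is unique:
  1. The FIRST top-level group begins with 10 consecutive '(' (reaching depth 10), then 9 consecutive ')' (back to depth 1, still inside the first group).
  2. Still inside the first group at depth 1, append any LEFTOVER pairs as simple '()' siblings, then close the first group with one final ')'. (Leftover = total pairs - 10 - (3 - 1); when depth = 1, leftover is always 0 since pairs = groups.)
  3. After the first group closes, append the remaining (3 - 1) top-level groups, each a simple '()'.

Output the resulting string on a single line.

Answer: (((((((((()))))))))()()()()())()()

Derivation:
Spec: pairs=17 depth=10 groups=3
Leftover pairs = 17 - 10 - (3-1) = 5
First group: deep chain of depth 10 + 5 sibling pairs
Remaining 2 groups: simple '()' each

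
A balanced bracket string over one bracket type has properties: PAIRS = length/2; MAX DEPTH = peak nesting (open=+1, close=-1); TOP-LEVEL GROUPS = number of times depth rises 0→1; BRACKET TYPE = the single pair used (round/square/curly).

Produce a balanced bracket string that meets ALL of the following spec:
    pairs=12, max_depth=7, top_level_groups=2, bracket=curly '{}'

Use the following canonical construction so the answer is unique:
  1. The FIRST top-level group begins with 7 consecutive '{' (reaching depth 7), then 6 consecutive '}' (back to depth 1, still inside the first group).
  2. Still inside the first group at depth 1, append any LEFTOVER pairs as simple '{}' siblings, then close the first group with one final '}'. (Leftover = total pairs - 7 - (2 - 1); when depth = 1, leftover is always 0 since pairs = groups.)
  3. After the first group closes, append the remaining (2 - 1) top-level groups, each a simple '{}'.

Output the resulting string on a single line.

Answer: {{{{{{{}}}}}}{}{}{}{}}{}

Derivation:
Spec: pairs=12 depth=7 groups=2
Leftover pairs = 12 - 7 - (2-1) = 4
First group: deep chain of depth 7 + 4 sibling pairs
Remaining 1 groups: simple '{}' each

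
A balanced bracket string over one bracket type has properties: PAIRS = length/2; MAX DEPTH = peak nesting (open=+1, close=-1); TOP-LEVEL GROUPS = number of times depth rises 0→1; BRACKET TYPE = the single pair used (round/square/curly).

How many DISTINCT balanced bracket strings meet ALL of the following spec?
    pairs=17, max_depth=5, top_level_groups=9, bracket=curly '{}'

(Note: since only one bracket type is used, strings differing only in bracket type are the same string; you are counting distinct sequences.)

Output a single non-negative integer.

Spec: pairs=17 depth=5 groups=9
Count(depth <= 5) = 375903
Count(depth <= 4) = 327717
Count(depth == 5) = 375903 - 327717 = 48186

Answer: 48186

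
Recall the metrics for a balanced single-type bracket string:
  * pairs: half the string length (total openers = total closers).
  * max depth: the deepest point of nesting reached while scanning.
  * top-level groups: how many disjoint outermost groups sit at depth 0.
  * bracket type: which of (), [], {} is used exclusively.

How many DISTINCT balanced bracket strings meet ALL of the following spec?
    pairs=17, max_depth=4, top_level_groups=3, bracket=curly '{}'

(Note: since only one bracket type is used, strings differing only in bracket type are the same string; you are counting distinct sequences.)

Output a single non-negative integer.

Spec: pairs=17 depth=4 groups=3
Count(depth <= 4) = 4269711
Count(depth <= 3) = 344064
Count(depth == 4) = 4269711 - 344064 = 3925647

Answer: 3925647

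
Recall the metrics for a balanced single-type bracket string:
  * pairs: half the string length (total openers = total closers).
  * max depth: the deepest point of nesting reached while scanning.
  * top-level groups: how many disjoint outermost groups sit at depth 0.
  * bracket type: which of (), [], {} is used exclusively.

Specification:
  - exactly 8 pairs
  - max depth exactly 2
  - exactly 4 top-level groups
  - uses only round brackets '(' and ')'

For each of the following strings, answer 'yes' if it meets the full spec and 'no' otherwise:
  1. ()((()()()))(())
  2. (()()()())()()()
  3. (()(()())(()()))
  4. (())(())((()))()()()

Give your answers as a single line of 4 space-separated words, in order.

String 1 '()((()()()))(())': depth seq [1 0 1 2 3 2 3 2 3 2 1 0 1 2 1 0]
  -> pairs=8 depth=3 groups=3 -> no
String 2 '(()()()())()()()': depth seq [1 2 1 2 1 2 1 2 1 0 1 0 1 0 1 0]
  -> pairs=8 depth=2 groups=4 -> yes
String 3 '(()(()())(()()))': depth seq [1 2 1 2 3 2 3 2 1 2 3 2 3 2 1 0]
  -> pairs=8 depth=3 groups=1 -> no
String 4 '(())(())((()))()()()': depth seq [1 2 1 0 1 2 1 0 1 2 3 2 1 0 1 0 1 0 1 0]
  -> pairs=10 depth=3 groups=6 -> no

Answer: no yes no no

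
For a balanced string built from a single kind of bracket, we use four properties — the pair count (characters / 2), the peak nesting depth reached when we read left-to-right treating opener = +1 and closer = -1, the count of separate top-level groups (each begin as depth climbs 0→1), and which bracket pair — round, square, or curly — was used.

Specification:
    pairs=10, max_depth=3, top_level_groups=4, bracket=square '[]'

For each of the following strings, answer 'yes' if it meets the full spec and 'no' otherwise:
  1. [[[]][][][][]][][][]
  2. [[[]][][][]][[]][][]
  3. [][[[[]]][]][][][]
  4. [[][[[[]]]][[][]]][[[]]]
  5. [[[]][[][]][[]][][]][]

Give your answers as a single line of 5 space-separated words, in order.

String 1 '[[[]][][][][]][][][]': depth seq [1 2 3 2 1 2 1 2 1 2 1 2 1 0 1 0 1 0 1 0]
  -> pairs=10 depth=3 groups=4 -> yes
String 2 '[[[]][][][]][[]][][]': depth seq [1 2 3 2 1 2 1 2 1 2 1 0 1 2 1 0 1 0 1 0]
  -> pairs=10 depth=3 groups=4 -> yes
String 3 '[][[[[]]][]][][][]': depth seq [1 0 1 2 3 4 3 2 1 2 1 0 1 0 1 0 1 0]
  -> pairs=9 depth=4 groups=5 -> no
String 4 '[[][[[[]]]][[][]]][[[]]]': depth seq [1 2 1 2 3 4 5 4 3 2 1 2 3 2 3 2 1 0 1 2 3 2 1 0]
  -> pairs=12 depth=5 groups=2 -> no
String 5 '[[[]][[][]][[]][][]][]': depth seq [1 2 3 2 1 2 3 2 3 2 1 2 3 2 1 2 1 2 1 0 1 0]
  -> pairs=11 depth=3 groups=2 -> no

Answer: yes yes no no no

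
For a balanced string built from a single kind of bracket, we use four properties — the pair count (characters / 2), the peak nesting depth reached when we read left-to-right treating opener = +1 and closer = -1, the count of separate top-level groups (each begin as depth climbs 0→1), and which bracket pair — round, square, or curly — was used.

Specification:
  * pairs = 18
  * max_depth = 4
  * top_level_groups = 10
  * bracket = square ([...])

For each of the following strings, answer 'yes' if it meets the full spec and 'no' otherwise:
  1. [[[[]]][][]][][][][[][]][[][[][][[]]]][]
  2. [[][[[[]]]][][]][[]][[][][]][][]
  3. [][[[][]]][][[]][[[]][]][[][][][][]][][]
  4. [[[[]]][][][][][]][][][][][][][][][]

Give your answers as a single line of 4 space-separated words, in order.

Answer: no no no yes

Derivation:
String 1 '[[[[]]][][]][][][][[][]][[][[][][[]]]][]': depth seq [1 2 3 4 3 2 1 2 1 2 1 0 1 0 1 0 1 0 1 2 1 2 1 0 1 2 1 2 3 2 3 2 3 4 3 2 1 0 1 0]
  -> pairs=20 depth=4 groups=7 -> no
String 2 '[[][[[[]]]][][]][[]][[][][]][][]': depth seq [1 2 1 2 3 4 5 4 3 2 1 2 1 2 1 0 1 2 1 0 1 2 1 2 1 2 1 0 1 0 1 0]
  -> pairs=16 depth=5 groups=5 -> no
String 3 '[][[[][]]][][[]][[[]][]][[][][][][]][][]': depth seq [1 0 1 2 3 2 3 2 1 0 1 0 1 2 1 0 1 2 3 2 1 2 1 0 1 2 1 2 1 2 1 2 1 2 1 0 1 0 1 0]
  -> pairs=20 depth=3 groups=8 -> no
String 4 '[[[[]]][][][][][]][][][][][][][][][]': depth seq [1 2 3 4 3 2 1 2 1 2 1 2 1 2 1 2 1 0 1 0 1 0 1 0 1 0 1 0 1 0 1 0 1 0 1 0]
  -> pairs=18 depth=4 groups=10 -> yes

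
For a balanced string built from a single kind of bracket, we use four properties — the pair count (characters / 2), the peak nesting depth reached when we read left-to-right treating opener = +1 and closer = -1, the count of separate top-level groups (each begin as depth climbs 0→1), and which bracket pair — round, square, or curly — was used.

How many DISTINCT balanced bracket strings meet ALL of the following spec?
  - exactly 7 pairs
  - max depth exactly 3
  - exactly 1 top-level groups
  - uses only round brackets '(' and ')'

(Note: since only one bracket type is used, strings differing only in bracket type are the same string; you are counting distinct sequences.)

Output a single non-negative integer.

Spec: pairs=7 depth=3 groups=1
Count(depth <= 3) = 32
Count(depth <= 2) = 1
Count(depth == 3) = 32 - 1 = 31

Answer: 31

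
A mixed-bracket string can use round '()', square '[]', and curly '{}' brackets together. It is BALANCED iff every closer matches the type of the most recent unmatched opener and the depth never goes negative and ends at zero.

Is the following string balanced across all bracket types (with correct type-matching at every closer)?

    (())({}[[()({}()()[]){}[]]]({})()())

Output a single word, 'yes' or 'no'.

Answer: yes

Derivation:
pos 0: push '('; stack = (
pos 1: push '('; stack = ((
pos 2: ')' matches '('; pop; stack = (
pos 3: ')' matches '('; pop; stack = (empty)
pos 4: push '('; stack = (
pos 5: push '{'; stack = ({
pos 6: '}' matches '{'; pop; stack = (
pos 7: push '['; stack = ([
pos 8: push '['; stack = ([[
pos 9: push '('; stack = ([[(
pos 10: ')' matches '('; pop; stack = ([[
pos 11: push '('; stack = ([[(
pos 12: push '{'; stack = ([[({
pos 13: '}' matches '{'; pop; stack = ([[(
pos 14: push '('; stack = ([[((
pos 15: ')' matches '('; pop; stack = ([[(
pos 16: push '('; stack = ([[((
pos 17: ')' matches '('; pop; stack = ([[(
pos 18: push '['; stack = ([[([
pos 19: ']' matches '['; pop; stack = ([[(
pos 20: ')' matches '('; pop; stack = ([[
pos 21: push '{'; stack = ([[{
pos 22: '}' matches '{'; pop; stack = ([[
pos 23: push '['; stack = ([[[
pos 24: ']' matches '['; pop; stack = ([[
pos 25: ']' matches '['; pop; stack = ([
pos 26: ']' matches '['; pop; stack = (
pos 27: push '('; stack = ((
pos 28: push '{'; stack = (({
pos 29: '}' matches '{'; pop; stack = ((
pos 30: ')' matches '('; pop; stack = (
pos 31: push '('; stack = ((
pos 32: ')' matches '('; pop; stack = (
pos 33: push '('; stack = ((
pos 34: ')' matches '('; pop; stack = (
pos 35: ')' matches '('; pop; stack = (empty)
end: stack empty → VALID
Verdict: properly nested → yes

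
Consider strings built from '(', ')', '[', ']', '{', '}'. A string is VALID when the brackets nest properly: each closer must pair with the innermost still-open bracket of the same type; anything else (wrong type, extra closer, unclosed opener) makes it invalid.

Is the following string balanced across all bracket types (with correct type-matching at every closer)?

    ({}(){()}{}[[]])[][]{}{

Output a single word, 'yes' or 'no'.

Answer: no

Derivation:
pos 0: push '('; stack = (
pos 1: push '{'; stack = ({
pos 2: '}' matches '{'; pop; stack = (
pos 3: push '('; stack = ((
pos 4: ')' matches '('; pop; stack = (
pos 5: push '{'; stack = ({
pos 6: push '('; stack = ({(
pos 7: ')' matches '('; pop; stack = ({
pos 8: '}' matches '{'; pop; stack = (
pos 9: push '{'; stack = ({
pos 10: '}' matches '{'; pop; stack = (
pos 11: push '['; stack = ([
pos 12: push '['; stack = ([[
pos 13: ']' matches '['; pop; stack = ([
pos 14: ']' matches '['; pop; stack = (
pos 15: ')' matches '('; pop; stack = (empty)
pos 16: push '['; stack = [
pos 17: ']' matches '['; pop; stack = (empty)
pos 18: push '['; stack = [
pos 19: ']' matches '['; pop; stack = (empty)
pos 20: push '{'; stack = {
pos 21: '}' matches '{'; pop; stack = (empty)
pos 22: push '{'; stack = {
end: stack still non-empty ({) → INVALID
Verdict: unclosed openers at end: { → no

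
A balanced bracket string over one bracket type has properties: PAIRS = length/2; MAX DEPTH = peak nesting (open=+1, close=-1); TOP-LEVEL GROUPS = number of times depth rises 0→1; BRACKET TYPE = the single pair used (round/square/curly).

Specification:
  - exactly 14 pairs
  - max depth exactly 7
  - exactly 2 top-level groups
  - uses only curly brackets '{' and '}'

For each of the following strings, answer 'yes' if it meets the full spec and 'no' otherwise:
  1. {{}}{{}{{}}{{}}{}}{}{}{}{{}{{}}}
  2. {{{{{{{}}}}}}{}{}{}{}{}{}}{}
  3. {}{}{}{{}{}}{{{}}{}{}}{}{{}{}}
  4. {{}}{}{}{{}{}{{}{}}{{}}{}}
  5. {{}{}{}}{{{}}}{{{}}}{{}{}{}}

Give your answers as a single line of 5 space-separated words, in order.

Answer: no yes no no no

Derivation:
String 1 '{{}}{{}{{}}{{}}{}}{}{}{}{{}{{}}}': depth seq [1 2 1 0 1 2 1 2 3 2 1 2 3 2 1 2 1 0 1 0 1 0 1 0 1 2 1 2 3 2 1 0]
  -> pairs=16 depth=3 groups=6 -> no
String 2 '{{{{{{{}}}}}}{}{}{}{}{}{}}{}': depth seq [1 2 3 4 5 6 7 6 5 4 3 2 1 2 1 2 1 2 1 2 1 2 1 2 1 0 1 0]
  -> pairs=14 depth=7 groups=2 -> yes
String 3 '{}{}{}{{}{}}{{{}}{}{}}{}{{}{}}': depth seq [1 0 1 0 1 0 1 2 1 2 1 0 1 2 3 2 1 2 1 2 1 0 1 0 1 2 1 2 1 0]
  -> pairs=15 depth=3 groups=7 -> no
String 4 '{{}}{}{}{{}{}{{}{}}{{}}{}}': depth seq [1 2 1 0 1 0 1 0 1 2 1 2 1 2 3 2 3 2 1 2 3 2 1 2 1 0]
  -> pairs=13 depth=3 groups=4 -> no
String 5 '{{}{}{}}{{{}}}{{{}}}{{}{}{}}': depth seq [1 2 1 2 1 2 1 0 1 2 3 2 1 0 1 2 3 2 1 0 1 2 1 2 1 2 1 0]
  -> pairs=14 depth=3 groups=4 -> no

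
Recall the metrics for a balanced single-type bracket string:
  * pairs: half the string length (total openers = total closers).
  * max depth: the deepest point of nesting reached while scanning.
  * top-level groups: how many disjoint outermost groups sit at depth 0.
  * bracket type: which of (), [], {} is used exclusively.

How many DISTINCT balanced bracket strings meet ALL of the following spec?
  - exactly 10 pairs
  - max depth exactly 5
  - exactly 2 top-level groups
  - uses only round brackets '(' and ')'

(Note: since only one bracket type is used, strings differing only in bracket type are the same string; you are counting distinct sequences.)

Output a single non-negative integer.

Spec: pairs=10 depth=5 groups=2
Count(depth <= 5) = 4012
Count(depth <= 4) = 2551
Count(depth == 5) = 4012 - 2551 = 1461

Answer: 1461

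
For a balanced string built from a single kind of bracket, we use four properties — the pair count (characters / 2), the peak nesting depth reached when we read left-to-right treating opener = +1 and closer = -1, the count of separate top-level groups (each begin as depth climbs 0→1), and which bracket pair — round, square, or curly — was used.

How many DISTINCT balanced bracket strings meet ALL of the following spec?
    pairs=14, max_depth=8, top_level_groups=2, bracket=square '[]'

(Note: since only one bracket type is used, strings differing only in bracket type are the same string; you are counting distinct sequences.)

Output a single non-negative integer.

Answer: 43560

Derivation:
Spec: pairs=14 depth=8 groups=2
Count(depth <= 8) = 726200
Count(depth <= 7) = 682640
Count(depth == 8) = 726200 - 682640 = 43560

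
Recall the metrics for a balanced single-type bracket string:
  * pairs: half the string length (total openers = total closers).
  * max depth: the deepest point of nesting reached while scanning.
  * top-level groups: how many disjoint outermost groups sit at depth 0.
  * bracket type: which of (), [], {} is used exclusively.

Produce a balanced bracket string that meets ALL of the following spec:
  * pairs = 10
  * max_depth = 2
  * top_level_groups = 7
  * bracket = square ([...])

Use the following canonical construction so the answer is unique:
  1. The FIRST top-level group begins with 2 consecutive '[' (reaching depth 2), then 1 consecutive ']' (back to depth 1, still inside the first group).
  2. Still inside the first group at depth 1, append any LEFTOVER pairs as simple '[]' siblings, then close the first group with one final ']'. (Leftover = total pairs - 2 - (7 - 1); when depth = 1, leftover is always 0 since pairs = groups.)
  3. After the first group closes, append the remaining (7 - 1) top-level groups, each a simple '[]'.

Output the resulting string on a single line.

Answer: [[][][]][][][][][][]

Derivation:
Spec: pairs=10 depth=2 groups=7
Leftover pairs = 10 - 2 - (7-1) = 2
First group: deep chain of depth 2 + 2 sibling pairs
Remaining 6 groups: simple '[]' each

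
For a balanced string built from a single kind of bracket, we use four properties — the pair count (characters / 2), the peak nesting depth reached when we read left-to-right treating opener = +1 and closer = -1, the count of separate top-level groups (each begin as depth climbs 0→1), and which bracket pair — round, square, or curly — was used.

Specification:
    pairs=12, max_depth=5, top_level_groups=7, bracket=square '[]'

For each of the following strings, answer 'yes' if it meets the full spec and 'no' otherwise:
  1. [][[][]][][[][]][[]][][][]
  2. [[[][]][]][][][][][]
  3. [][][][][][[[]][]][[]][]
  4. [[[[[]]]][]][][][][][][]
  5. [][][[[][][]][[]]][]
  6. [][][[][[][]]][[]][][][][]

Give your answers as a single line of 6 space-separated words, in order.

Answer: no no no yes no no

Derivation:
String 1 '[][[][]][][[][]][[]][][][]': depth seq [1 0 1 2 1 2 1 0 1 0 1 2 1 2 1 0 1 2 1 0 1 0 1 0 1 0]
  -> pairs=13 depth=2 groups=8 -> no
String 2 '[[[][]][]][][][][][]': depth seq [1 2 3 2 3 2 1 2 1 0 1 0 1 0 1 0 1 0 1 0]
  -> pairs=10 depth=3 groups=6 -> no
String 3 '[][][][][][[[]][]][[]][]': depth seq [1 0 1 0 1 0 1 0 1 0 1 2 3 2 1 2 1 0 1 2 1 0 1 0]
  -> pairs=12 depth=3 groups=8 -> no
String 4 '[[[[[]]]][]][][][][][][]': depth seq [1 2 3 4 5 4 3 2 1 2 1 0 1 0 1 0 1 0 1 0 1 0 1 0]
  -> pairs=12 depth=5 groups=7 -> yes
String 5 '[][][[[][][]][[]]][]': depth seq [1 0 1 0 1 2 3 2 3 2 3 2 1 2 3 2 1 0 1 0]
  -> pairs=10 depth=3 groups=4 -> no
String 6 '[][][[][[][]]][[]][][][][]': depth seq [1 0 1 0 1 2 1 2 3 2 3 2 1 0 1 2 1 0 1 0 1 0 1 0 1 0]
  -> pairs=13 depth=3 groups=8 -> no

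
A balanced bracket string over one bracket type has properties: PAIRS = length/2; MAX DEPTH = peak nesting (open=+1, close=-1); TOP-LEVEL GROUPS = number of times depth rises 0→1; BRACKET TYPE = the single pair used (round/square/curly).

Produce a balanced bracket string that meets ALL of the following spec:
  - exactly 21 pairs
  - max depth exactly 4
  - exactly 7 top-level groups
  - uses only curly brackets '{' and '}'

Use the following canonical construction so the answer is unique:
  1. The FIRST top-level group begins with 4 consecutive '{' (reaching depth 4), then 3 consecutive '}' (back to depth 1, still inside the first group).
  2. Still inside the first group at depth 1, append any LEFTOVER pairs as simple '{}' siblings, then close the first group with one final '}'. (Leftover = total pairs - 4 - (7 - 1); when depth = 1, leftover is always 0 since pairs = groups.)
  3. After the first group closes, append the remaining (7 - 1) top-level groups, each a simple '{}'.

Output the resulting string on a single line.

Spec: pairs=21 depth=4 groups=7
Leftover pairs = 21 - 4 - (7-1) = 11
First group: deep chain of depth 4 + 11 sibling pairs
Remaining 6 groups: simple '{}' each

Answer: {{{{}}}{}{}{}{}{}{}{}{}{}{}{}}{}{}{}{}{}{}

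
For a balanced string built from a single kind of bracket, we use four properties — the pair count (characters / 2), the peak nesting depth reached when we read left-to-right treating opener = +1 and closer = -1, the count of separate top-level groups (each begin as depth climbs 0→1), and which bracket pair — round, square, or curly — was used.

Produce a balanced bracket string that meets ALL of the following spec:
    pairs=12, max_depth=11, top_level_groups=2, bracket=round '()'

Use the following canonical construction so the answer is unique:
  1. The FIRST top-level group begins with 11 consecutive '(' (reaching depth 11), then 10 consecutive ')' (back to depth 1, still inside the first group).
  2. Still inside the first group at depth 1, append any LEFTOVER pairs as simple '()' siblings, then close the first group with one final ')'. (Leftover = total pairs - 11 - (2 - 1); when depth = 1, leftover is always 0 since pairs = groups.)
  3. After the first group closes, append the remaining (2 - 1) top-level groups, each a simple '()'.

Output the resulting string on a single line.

Spec: pairs=12 depth=11 groups=2
Leftover pairs = 12 - 11 - (2-1) = 0
First group: deep chain of depth 11 + 0 sibling pairs
Remaining 1 groups: simple '()' each

Answer: ((((((((((()))))))))))()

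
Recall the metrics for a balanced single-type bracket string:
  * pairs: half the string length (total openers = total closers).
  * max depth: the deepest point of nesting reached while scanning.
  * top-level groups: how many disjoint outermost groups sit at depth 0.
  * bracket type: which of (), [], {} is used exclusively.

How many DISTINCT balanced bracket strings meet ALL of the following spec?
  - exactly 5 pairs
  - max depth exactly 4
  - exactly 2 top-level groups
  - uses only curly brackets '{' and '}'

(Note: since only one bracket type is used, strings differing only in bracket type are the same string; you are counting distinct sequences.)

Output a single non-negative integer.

Spec: pairs=5 depth=4 groups=2
Count(depth <= 4) = 14
Count(depth <= 3) = 12
Count(depth == 4) = 14 - 12 = 2

Answer: 2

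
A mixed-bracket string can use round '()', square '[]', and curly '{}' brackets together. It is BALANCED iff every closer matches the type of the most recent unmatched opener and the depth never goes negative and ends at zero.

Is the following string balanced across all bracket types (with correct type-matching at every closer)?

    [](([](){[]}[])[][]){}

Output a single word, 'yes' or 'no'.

Answer: yes

Derivation:
pos 0: push '['; stack = [
pos 1: ']' matches '['; pop; stack = (empty)
pos 2: push '('; stack = (
pos 3: push '('; stack = ((
pos 4: push '['; stack = (([
pos 5: ']' matches '['; pop; stack = ((
pos 6: push '('; stack = (((
pos 7: ')' matches '('; pop; stack = ((
pos 8: push '{'; stack = (({
pos 9: push '['; stack = (({[
pos 10: ']' matches '['; pop; stack = (({
pos 11: '}' matches '{'; pop; stack = ((
pos 12: push '['; stack = (([
pos 13: ']' matches '['; pop; stack = ((
pos 14: ')' matches '('; pop; stack = (
pos 15: push '['; stack = ([
pos 16: ']' matches '['; pop; stack = (
pos 17: push '['; stack = ([
pos 18: ']' matches '['; pop; stack = (
pos 19: ')' matches '('; pop; stack = (empty)
pos 20: push '{'; stack = {
pos 21: '}' matches '{'; pop; stack = (empty)
end: stack empty → VALID
Verdict: properly nested → yes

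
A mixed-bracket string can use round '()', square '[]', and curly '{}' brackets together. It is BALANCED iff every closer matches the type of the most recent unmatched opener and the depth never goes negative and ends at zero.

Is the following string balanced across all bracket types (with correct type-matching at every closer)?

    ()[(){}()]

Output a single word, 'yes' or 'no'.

Answer: yes

Derivation:
pos 0: push '('; stack = (
pos 1: ')' matches '('; pop; stack = (empty)
pos 2: push '['; stack = [
pos 3: push '('; stack = [(
pos 4: ')' matches '('; pop; stack = [
pos 5: push '{'; stack = [{
pos 6: '}' matches '{'; pop; stack = [
pos 7: push '('; stack = [(
pos 8: ')' matches '('; pop; stack = [
pos 9: ']' matches '['; pop; stack = (empty)
end: stack empty → VALID
Verdict: properly nested → yes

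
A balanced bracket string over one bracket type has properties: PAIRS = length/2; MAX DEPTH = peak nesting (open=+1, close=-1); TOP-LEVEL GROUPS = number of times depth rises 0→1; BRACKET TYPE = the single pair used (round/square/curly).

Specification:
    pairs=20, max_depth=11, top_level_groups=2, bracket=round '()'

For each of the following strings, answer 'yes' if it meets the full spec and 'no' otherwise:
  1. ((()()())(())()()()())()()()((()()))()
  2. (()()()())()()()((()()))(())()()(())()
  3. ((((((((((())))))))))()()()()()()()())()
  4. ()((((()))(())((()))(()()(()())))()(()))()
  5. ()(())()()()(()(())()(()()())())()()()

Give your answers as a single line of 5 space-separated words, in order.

Answer: no no yes no no

Derivation:
String 1 '((()()())(())()()()())()()()((()()))()': depth seq [1 2 3 2 3 2 3 2 1 2 3 2 1 2 1 2 1 2 1 2 1 0 1 0 1 0 1 0 1 2 3 2 3 2 1 0 1 0]
  -> pairs=19 depth=3 groups=6 -> no
String 2 '(()()()())()()()((()()))(())()()(())()': depth seq [1 2 1 2 1 2 1 2 1 0 1 0 1 0 1 0 1 2 3 2 3 2 1 0 1 2 1 0 1 0 1 0 1 2 1 0 1 0]
  -> pairs=19 depth=3 groups=10 -> no
String 3 '((((((((((())))))))))()()()()()()()())()': depth seq [1 2 3 4 5 6 7 8 9 10 11 10 9 8 7 6 5 4 3 2 1 2 1 2 1 2 1 2 1 2 1 2 1 2 1 2 1 0 1 0]
  -> pairs=20 depth=11 groups=2 -> yes
String 4 '()((((()))(())((()))(()()(()())))()(()))()': depth seq [1 0 1 2 3 4 5 4 3 2 3 4 3 2 3 4 5 4 3 2 3 4 3 4 3 4 5 4 5 4 3 2 1 2 1 2 3 2 1 0 1 0]
  -> pairs=21 depth=5 groups=3 -> no
String 5 '()(())()()()(()(())()(()()())())()()()': depth seq [1 0 1 2 1 0 1 0 1 0 1 0 1 2 1 2 3 2 1 2 1 2 3 2 3 2 3 2 1 2 1 0 1 0 1 0 1 0]
  -> pairs=19 depth=3 groups=9 -> no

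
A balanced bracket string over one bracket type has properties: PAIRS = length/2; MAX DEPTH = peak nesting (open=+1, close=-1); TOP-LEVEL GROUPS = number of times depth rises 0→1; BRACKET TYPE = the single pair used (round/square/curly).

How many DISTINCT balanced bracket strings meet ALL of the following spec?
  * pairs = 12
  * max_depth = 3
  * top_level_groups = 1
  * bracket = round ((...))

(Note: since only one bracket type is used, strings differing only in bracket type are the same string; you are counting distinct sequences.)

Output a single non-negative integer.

Spec: pairs=12 depth=3 groups=1
Count(depth <= 3) = 1024
Count(depth <= 2) = 1
Count(depth == 3) = 1024 - 1 = 1023

Answer: 1023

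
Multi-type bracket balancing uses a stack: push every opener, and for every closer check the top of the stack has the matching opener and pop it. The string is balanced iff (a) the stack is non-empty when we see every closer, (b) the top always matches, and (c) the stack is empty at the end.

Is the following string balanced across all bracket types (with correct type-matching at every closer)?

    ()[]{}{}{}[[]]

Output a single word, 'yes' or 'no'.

pos 0: push '('; stack = (
pos 1: ')' matches '('; pop; stack = (empty)
pos 2: push '['; stack = [
pos 3: ']' matches '['; pop; stack = (empty)
pos 4: push '{'; stack = {
pos 5: '}' matches '{'; pop; stack = (empty)
pos 6: push '{'; stack = {
pos 7: '}' matches '{'; pop; stack = (empty)
pos 8: push '{'; stack = {
pos 9: '}' matches '{'; pop; stack = (empty)
pos 10: push '['; stack = [
pos 11: push '['; stack = [[
pos 12: ']' matches '['; pop; stack = [
pos 13: ']' matches '['; pop; stack = (empty)
end: stack empty → VALID
Verdict: properly nested → yes

Answer: yes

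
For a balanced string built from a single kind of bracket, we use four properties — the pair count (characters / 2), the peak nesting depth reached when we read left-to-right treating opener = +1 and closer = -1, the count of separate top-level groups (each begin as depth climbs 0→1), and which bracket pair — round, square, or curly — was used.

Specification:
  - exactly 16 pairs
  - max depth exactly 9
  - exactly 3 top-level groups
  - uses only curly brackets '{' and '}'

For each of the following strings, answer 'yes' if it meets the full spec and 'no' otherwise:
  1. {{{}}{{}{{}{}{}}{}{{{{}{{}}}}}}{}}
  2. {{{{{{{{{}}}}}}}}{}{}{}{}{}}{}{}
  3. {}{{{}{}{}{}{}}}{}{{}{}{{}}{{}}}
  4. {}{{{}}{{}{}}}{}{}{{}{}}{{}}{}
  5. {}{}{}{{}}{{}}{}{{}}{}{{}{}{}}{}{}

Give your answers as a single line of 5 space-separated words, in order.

Answer: no yes no no no

Derivation:
String 1 '{{{}}{{}{{}{}{}}{}{{{{}{{}}}}}}{}}': depth seq [1 2 3 2 1 2 3 2 3 4 3 4 3 4 3 2 3 2 3 4 5 6 5 6 7 6 5 4 3 2 1 2 1 0]
  -> pairs=17 depth=7 groups=1 -> no
String 2 '{{{{{{{{{}}}}}}}}{}{}{}{}{}}{}{}': depth seq [1 2 3 4 5 6 7 8 9 8 7 6 5 4 3 2 1 2 1 2 1 2 1 2 1 2 1 0 1 0 1 0]
  -> pairs=16 depth=9 groups=3 -> yes
String 3 '{}{{{}{}{}{}{}}}{}{{}{}{{}}{{}}}': depth seq [1 0 1 2 3 2 3 2 3 2 3 2 3 2 1 0 1 0 1 2 1 2 1 2 3 2 1 2 3 2 1 0]
  -> pairs=16 depth=3 groups=4 -> no
String 4 '{}{{{}}{{}{}}}{}{}{{}{}}{{}}{}': depth seq [1 0 1 2 3 2 1 2 3 2 3 2 1 0 1 0 1 0 1 2 1 2 1 0 1 2 1 0 1 0]
  -> pairs=15 depth=3 groups=7 -> no
String 5 '{}{}{}{{}}{{}}{}{{}}{}{{}{}{}}{}{}': depth seq [1 0 1 0 1 0 1 2 1 0 1 2 1 0 1 0 1 2 1 0 1 0 1 2 1 2 1 2 1 0 1 0 1 0]
  -> pairs=17 depth=2 groups=11 -> no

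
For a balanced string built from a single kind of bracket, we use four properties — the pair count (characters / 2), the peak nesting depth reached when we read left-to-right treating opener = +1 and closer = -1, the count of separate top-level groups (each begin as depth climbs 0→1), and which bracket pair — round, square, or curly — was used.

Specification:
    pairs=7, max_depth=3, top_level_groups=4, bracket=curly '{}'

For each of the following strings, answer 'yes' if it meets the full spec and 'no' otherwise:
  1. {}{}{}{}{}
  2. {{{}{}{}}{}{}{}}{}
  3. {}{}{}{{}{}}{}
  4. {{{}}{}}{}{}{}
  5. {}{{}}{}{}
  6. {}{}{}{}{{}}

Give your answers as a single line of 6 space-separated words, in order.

String 1 '{}{}{}{}{}': depth seq [1 0 1 0 1 0 1 0 1 0]
  -> pairs=5 depth=1 groups=5 -> no
String 2 '{{{}{}{}}{}{}{}}{}': depth seq [1 2 3 2 3 2 3 2 1 2 1 2 1 2 1 0 1 0]
  -> pairs=9 depth=3 groups=2 -> no
String 3 '{}{}{}{{}{}}{}': depth seq [1 0 1 0 1 0 1 2 1 2 1 0 1 0]
  -> pairs=7 depth=2 groups=5 -> no
String 4 '{{{}}{}}{}{}{}': depth seq [1 2 3 2 1 2 1 0 1 0 1 0 1 0]
  -> pairs=7 depth=3 groups=4 -> yes
String 5 '{}{{}}{}{}': depth seq [1 0 1 2 1 0 1 0 1 0]
  -> pairs=5 depth=2 groups=4 -> no
String 6 '{}{}{}{}{{}}': depth seq [1 0 1 0 1 0 1 0 1 2 1 0]
  -> pairs=6 depth=2 groups=5 -> no

Answer: no no no yes no no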